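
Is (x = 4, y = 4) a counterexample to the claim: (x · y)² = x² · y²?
Substituting x = 4, y = 4:
LHS = (4 · 4)² = 256
RHS = 4² · 4² = 256

The sides agree, so this pair does not disprove the claim.

Answer: No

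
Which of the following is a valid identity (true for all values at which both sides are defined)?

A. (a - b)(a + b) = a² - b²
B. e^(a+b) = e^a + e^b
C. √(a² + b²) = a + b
A: holds — e.g. at (1, 1), both sides equal 0.
B: fails at (1, 4) — LHS = e^5 ≈ 148.4, RHS = e + e^4 ≈ 57.32.
C: fails at (3, 7) — LHS = √(58) ≈ 7.616, RHS = 10.

Answer: A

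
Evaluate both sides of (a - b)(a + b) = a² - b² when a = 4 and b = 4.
LHS = (4 - 4)(4 + 4) = 0
RHS = 4² - 4² = 0

LHS = RHS: the two sides agree.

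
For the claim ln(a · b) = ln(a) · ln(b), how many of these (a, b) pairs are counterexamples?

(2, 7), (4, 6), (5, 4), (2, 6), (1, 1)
4

Testing each pair:
(2, 7): LHS = ln(14) ≈ 2.639, RHS = ln(2)·ln(7) ≈ 1.349 → counterexample
(4, 6): LHS = ln(24) ≈ 3.178, RHS = ln(4)·ln(6) ≈ 2.484 → counterexample
(5, 4): LHS = ln(20) ≈ 2.996, RHS = ln(4)·ln(5) ≈ 2.231 → counterexample
(2, 6): LHS = ln(12) ≈ 2.485, RHS = ln(2)·ln(6) ≈ 1.242 → counterexample
(1, 1): LHS = 0, RHS = 0 → satisfies claim

That makes 4 counterexamples.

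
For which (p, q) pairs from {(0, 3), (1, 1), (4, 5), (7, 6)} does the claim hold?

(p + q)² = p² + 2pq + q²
Testing each pair:
(0, 3): LHS = 9, RHS = 9 → holds
(1, 1): LHS = 4, RHS = 4 → holds
(4, 5): LHS = 81, RHS = 81 → holds
(7, 6): LHS = 169, RHS = 169 → holds

Every pair satisfies the claim.

Answer: All pairs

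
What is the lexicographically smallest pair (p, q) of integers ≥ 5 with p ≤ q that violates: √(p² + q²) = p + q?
Substituting (5, 5) into the claim:
LHS = √(5² + 5²) = 5·√(2) ≈ 7.071
RHS = 5 + 5 = 10

Since LHS ≠ RHS, this pair disproves the claim, and no lexicographically smaller pair (p ≤ q, integers ≥ 5) does.

For instance (8, 10) is also a counterexample (LHS = 2·√(41) ≈ 12.81, RHS = 18), but it's lexicographically larger.

Answer: (p, q) = (5, 5)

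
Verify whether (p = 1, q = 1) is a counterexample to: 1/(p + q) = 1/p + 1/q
Yes

Substituting p = 1, q = 1:
LHS = 1/(1 + 1) = 1/2
RHS = 1/1 + 1/1 = 2

Since LHS ≠ RHS, this pair disproves the claim.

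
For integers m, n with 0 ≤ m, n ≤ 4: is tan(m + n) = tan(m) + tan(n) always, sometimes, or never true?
Sometimes true

It holds at (m, n) = (0, 4) (both sides equal tan(4) ≈ 1.158), but fails at (m, n) = (2, 4) (LHS = tan(6) ≈ -0.291, RHS = tan(2) + tan(4) ≈ -1.027).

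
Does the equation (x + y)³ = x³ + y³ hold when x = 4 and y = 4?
Fails

Substituting x = 4, y = 4:

LHS = (4 + 4)³ = 512
RHS = 4³ + 4³ = 128

LHS ≠ RHS, so the equation does not hold at this point.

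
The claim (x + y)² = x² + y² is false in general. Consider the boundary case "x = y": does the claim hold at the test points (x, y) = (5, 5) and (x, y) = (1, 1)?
No, fails at both test points

At (5, 5): LHS = 100 ≠ RHS = 50
At (1, 1): LHS = 4 ≠ RHS = 2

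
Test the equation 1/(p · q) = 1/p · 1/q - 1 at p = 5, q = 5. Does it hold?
Fails

Substituting p = 5, q = 5:

LHS = 1/(5 · 5) = 1/25
RHS = 1/5 · 1/5 - 1 = -24/25

LHS ≠ RHS, so the equation does not hold at this point.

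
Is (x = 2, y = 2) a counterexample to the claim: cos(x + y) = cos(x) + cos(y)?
Substituting x = 2, y = 2:
LHS = cos(2 + 2) = cos(4) ≈ -0.6536
RHS = cos(2) + cos(2) = 2·cos(2) ≈ -0.8323

Since LHS ≠ RHS, this pair disproves the claim.

Answer: Yes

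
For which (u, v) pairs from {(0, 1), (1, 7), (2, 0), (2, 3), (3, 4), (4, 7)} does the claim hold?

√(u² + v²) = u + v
(0, 1), (2, 0)

Testing each pair:
(0, 1): LHS = 1, RHS = 1 → holds
(1, 7): LHS = 5·√(2) ≈ 7.071, RHS = 8 → fails
(2, 0): LHS = 2, RHS = 2 → holds
(2, 3): LHS = √(13) ≈ 3.606, RHS = 5 → fails
(3, 4): LHS = 5, RHS = 7 → fails
(4, 7): LHS = √(65) ≈ 8.062, RHS = 11 → fails

2 of 6 pairs satisfy the claim.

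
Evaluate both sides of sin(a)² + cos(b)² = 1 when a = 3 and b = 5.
LHS = sin(3)² + cos(5)² ≈ 0.1004
RHS = 1

LHS ≠ RHS (they differ by about 0.8996), so the equation does not hold here.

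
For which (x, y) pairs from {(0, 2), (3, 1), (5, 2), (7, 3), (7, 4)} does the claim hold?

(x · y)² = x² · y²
Testing each pair:
(0, 2): LHS = 0, RHS = 0 → holds
(3, 1): LHS = 9, RHS = 9 → holds
(5, 2): LHS = 100, RHS = 100 → holds
(7, 3): LHS = 441, RHS = 441 → holds
(7, 4): LHS = 784, RHS = 784 → holds

Every pair satisfies the claim.

Answer: All pairs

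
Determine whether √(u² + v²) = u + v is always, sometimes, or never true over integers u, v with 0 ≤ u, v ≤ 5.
Sometimes true

It holds at (u, v) = (0, 0) (both sides equal 0), but fails at (u, v) = (3, 2) (LHS = √(13) ≈ 3.606, RHS = 5).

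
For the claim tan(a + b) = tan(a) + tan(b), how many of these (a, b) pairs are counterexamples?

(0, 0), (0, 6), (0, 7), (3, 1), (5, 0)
1

Testing each pair:
(0, 0): LHS = 0, RHS = 0 → satisfies claim
(0, 6): LHS = tan(6) ≈ -0.291, RHS = tan(6) ≈ -0.291 → satisfies claim
(0, 7): LHS = tan(7) ≈ 0.8714, RHS = tan(7) ≈ 0.8714 → satisfies claim
(3, 1): LHS = tan(4) ≈ 1.158, RHS = tan(3) + tan(1) ≈ 1.415 → counterexample
(5, 0): LHS = tan(5) ≈ -3.381, RHS = tan(5) ≈ -3.381 → satisfies claim

That makes 1 counterexample.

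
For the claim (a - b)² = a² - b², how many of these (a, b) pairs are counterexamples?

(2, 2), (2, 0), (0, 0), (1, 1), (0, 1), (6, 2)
2

Testing each pair:
(2, 2): LHS = 0, RHS = 0 → satisfies claim
(2, 0): LHS = 4, RHS = 4 → satisfies claim
(0, 0): LHS = 0, RHS = 0 → satisfies claim
(1, 1): LHS = 0, RHS = 0 → satisfies claim
(0, 1): LHS = 1, RHS = -1 → counterexample
(6, 2): LHS = 16, RHS = 32 → counterexample

That makes 2 counterexamples.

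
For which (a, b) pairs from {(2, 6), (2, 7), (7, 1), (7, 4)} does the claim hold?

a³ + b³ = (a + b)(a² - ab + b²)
All pairs

Testing each pair:
(2, 6): LHS = 224, RHS = 224 → holds
(2, 7): LHS = 351, RHS = 351 → holds
(7, 1): LHS = 344, RHS = 344 → holds
(7, 4): LHS = 407, RHS = 407 → holds

Every pair satisfies the claim.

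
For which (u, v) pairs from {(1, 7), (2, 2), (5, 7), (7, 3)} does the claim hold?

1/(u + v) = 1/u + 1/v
Testing each pair:
(1, 7): LHS = 1/8, RHS = 8/7 → fails
(2, 2): LHS = 1/4, RHS = 1 → fails
(5, 7): LHS = 1/12, RHS = 12/35 → fails
(7, 3): LHS = 1/10, RHS = 10/21 → fails

No pair satisfies the claim.

Answer: None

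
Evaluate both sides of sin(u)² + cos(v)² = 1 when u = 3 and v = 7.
LHS = sin(3)² + cos(7)² ≈ 0.5883
RHS = 1

LHS ≠ RHS (they differ by about 0.4117), so the equation does not hold here.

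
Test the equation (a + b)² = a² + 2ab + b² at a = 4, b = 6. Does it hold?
Substituting a = 4, b = 6:

LHS = (4 + 6)² = 100
RHS = 4² + 2·4·6 + 6² = 100

LHS = RHS, so the equation holds at this point.

Answer: Holds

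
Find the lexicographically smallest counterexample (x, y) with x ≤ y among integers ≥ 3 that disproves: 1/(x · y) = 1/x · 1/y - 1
Substituting (3, 3) into the claim:
LHS = 1/(3 · 3) = 1/9
RHS = 1/3 · 1/3 - 1 = -8/9

Since LHS ≠ RHS, this pair disproves the claim, and no lexicographically smaller pair (x ≤ y, integers ≥ 3) does.

For instance (4, 6) is also a counterexample (LHS = 1/24, RHS = -23/24), but it's lexicographically larger.

Answer: (x, y) = (3, 3)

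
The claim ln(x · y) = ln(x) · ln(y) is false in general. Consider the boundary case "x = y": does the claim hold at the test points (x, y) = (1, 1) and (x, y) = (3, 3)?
At (1, 1): LHS = 0, RHS = 0 → equal
At (3, 3): LHS = ln(9) ≈ 2.197 ≠ RHS = ln(3)² ≈ 1.207

Answer: Only at (1, 1)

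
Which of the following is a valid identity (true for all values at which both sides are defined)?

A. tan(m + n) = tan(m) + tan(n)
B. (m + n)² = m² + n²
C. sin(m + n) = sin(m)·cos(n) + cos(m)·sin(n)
C

A: fails at (3, 5) — LHS = tan(8) ≈ -6.8, RHS = tan(5) + tan(3) ≈ -3.523.
B: fails at (4, 6) — LHS = 100, RHS = 52.
C: holds — e.g. at (0, 1), both sides equal sin(1) ≈ 0.8415.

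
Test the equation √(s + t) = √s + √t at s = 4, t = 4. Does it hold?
Substituting s = 4, t = 4:

LHS = √(4 + 4) = 2·√(2) ≈ 2.828
RHS = √4 + √4 = 4

LHS ≠ RHS, so the equation does not hold at this point.

Answer: Fails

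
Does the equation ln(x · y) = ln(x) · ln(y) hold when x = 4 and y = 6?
Substituting x = 4, y = 6:

LHS = ln(4 · 6) = ln(24) ≈ 3.178
RHS = ln(4) · ln(6) ≈ 2.484

LHS ≠ RHS, so the equation does not hold at this point.

Answer: Fails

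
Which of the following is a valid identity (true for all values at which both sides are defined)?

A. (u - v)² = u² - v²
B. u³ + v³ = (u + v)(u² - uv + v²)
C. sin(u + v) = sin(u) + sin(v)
B

A: fails at (1, 3) — LHS = 4, RHS = -8.
B: holds — e.g. at (4, 4), both sides equal 128.
C: fails at (3, 4) — LHS = sin(7) ≈ 0.657, RHS = sin(4) + sin(3) ≈ -0.6157.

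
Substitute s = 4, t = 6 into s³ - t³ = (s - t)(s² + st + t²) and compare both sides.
LHS = 4³ - 6³ = -152
RHS = (4 - 6)(4² + 4·6 + 6²) = -152

LHS = RHS: the two sides agree.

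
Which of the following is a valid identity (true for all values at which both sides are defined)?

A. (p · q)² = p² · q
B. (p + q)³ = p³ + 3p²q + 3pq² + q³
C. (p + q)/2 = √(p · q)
B

A: fails at (3, 4) — LHS = 144, RHS = 36.
B: holds — e.g. at (2, 5), both sides equal 343.
C: fails at (3, 5) — LHS = 4, RHS = √(15) ≈ 3.873.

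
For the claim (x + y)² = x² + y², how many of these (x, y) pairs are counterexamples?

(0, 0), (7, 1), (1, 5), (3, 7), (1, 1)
Testing each pair:
(0, 0): LHS = 0, RHS = 0 → satisfies claim
(7, 1): LHS = 64, RHS = 50 → counterexample
(1, 5): LHS = 36, RHS = 26 → counterexample
(3, 7): LHS = 100, RHS = 58 → counterexample
(1, 1): LHS = 4, RHS = 2 → counterexample

That makes 4 counterexamples.

Answer: 4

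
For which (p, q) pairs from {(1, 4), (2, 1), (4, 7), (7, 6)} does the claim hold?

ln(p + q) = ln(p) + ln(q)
Testing each pair:
(1, 4): LHS = ln(5) ≈ 1.609, RHS = ln(4) ≈ 1.386 → fails
(2, 1): LHS = ln(3) ≈ 1.099, RHS = ln(2) ≈ 0.6931 → fails
(4, 7): LHS = ln(11) ≈ 2.398, RHS = ln(4) + ln(7) ≈ 3.332 → fails
(7, 6): LHS = ln(13) ≈ 2.565, RHS = ln(6) + ln(7) ≈ 3.738 → fails

No pair satisfies the claim.

Answer: None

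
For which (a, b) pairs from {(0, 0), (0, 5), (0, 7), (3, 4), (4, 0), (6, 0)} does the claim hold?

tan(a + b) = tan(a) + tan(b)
(0, 0), (0, 5), (0, 7), (4, 0), (6, 0)

Testing each pair:
(0, 0): LHS = 0, RHS = 0 → holds
(0, 5): LHS = tan(5) ≈ -3.381, RHS = tan(5) ≈ -3.381 → holds
(0, 7): LHS = tan(7) ≈ 0.8714, RHS = tan(7) ≈ 0.8714 → holds
(3, 4): LHS = tan(7) ≈ 0.8714, RHS = tan(3) + tan(4) ≈ 1.015 → fails
(4, 0): LHS = tan(4) ≈ 1.158, RHS = tan(4) ≈ 1.158 → holds
(6, 0): LHS = tan(6) ≈ -0.291, RHS = tan(6) ≈ -0.291 → holds

5 of 6 pairs satisfy the claim.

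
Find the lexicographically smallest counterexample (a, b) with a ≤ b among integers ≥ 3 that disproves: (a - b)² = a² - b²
(a, b) = (3, 4)

At (3, 3): both sides equal 0, so it holds there.

Substituting (3, 4) into the claim:
LHS = (3 - 4)² = 1
RHS = 3² - 4² = -7

Since LHS ≠ RHS, this pair disproves the claim, and no lexicographically smaller pair (a ≤ b, integers ≥ 3) does.

For instance (3, 9) is also a counterexample (LHS = 36, RHS = -72), but it's lexicographically larger.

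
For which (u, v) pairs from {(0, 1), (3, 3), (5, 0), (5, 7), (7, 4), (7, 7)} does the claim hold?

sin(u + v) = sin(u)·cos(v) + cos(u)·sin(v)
All pairs

Testing each pair:
(0, 1): LHS = sin(1) ≈ 0.8415, RHS = sin(1) ≈ 0.8415 → holds
(3, 3): LHS = sin(6) ≈ -0.2794, RHS = 2·sin(3)·cos(3) ≈ -0.2794 → holds
(5, 0): LHS = sin(5) ≈ -0.9589, RHS = sin(5) ≈ -0.9589 → holds
(5, 7): LHS = sin(12) ≈ -0.5366, RHS = sin(5)·cos(7) + sin(7)·cos(5) ≈ -0.5366 → holds
(7, 4): LHS = sin(11) ≈ -1, RHS = sin(4)·cos(7) + sin(7)·cos(4) ≈ -1 → holds
(7, 7): LHS = sin(14) ≈ 0.9906, RHS = 2·sin(7)·cos(7) ≈ 0.9906 → holds

Every pair satisfies the claim.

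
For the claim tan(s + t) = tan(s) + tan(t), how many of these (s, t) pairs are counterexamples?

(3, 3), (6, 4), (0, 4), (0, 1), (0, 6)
Testing each pair:
(3, 3): LHS = tan(6) ≈ -0.291, RHS = 2·tan(3) ≈ -0.2851 → counterexample
(6, 4): LHS = tan(10) ≈ 0.6484, RHS = tan(6) + tan(4) ≈ 0.8668 → counterexample
(0, 4): LHS = tan(4) ≈ 1.158, RHS = tan(4) ≈ 1.158 → satisfies claim
(0, 1): LHS = tan(1) ≈ 1.557, RHS = tan(1) ≈ 1.557 → satisfies claim
(0, 6): LHS = tan(6) ≈ -0.291, RHS = tan(6) ≈ -0.291 → satisfies claim

That makes 2 counterexamples.

Answer: 2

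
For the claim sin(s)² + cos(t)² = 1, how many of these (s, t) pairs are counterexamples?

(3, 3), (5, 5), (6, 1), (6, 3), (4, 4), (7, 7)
2

Testing each pair:
(3, 3): LHS = sin(3)² + cos(3)² = 1, RHS = 1 → satisfies claim
(5, 5): LHS = cos(5)² + sin(5)² = 1, RHS = 1 → satisfies claim
(6, 1): LHS = sin(6)² + cos(1)² ≈ 0.37, RHS = 1 → counterexample
(6, 3): LHS = sin(6)² + cos(3)² ≈ 1.058, RHS = 1 → counterexample
(4, 4): LHS = cos(4)² + sin(4)² = 1, RHS = 1 → satisfies claim
(7, 7): LHS = sin(7)² + cos(7)² = 1, RHS = 1 → satisfies claim

That makes 2 counterexamples.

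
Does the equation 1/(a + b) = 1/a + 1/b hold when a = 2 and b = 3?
Fails

Substituting a = 2, b = 3:

LHS = 1/(2 + 3) = 1/5
RHS = 1/2 + 1/3 = 5/6

LHS ≠ RHS, so the equation does not hold at this point.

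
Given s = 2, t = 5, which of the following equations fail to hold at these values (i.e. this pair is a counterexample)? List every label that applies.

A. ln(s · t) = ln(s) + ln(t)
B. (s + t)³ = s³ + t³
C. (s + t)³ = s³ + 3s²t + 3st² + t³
Evaluating each claim at the given values:
A. LHS = ln(10) ≈ 2.303, RHS = ln(2) + ln(5) ≈ 2.303 → holds here (LHS = RHS)
B. LHS = 343, RHS = 133 → fails here (LHS ≠ RHS)
C. LHS = 343, RHS = 343 → holds here (LHS = RHS)

Answer: B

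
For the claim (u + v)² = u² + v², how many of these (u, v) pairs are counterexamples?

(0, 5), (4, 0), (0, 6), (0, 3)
Testing each pair:
(0, 5): LHS = 25, RHS = 25 → satisfies claim
(4, 0): LHS = 16, RHS = 16 → satisfies claim
(0, 6): LHS = 36, RHS = 36 → satisfies claim
(0, 3): LHS = 9, RHS = 9 → satisfies claim

That makes 0 counterexamples.

Answer: 0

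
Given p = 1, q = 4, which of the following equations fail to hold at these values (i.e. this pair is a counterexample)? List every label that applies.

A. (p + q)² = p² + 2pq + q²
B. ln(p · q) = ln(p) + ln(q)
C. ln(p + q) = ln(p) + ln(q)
C

Evaluating each claim at the given values:
A. LHS = 25, RHS = 25 → holds here (LHS = RHS)
B. LHS = ln(4) ≈ 1.386, RHS = ln(4) ≈ 1.386 → holds here (LHS = RHS)
C. LHS = ln(5) ≈ 1.609, RHS = ln(4) ≈ 1.386 → fails here (LHS ≠ RHS)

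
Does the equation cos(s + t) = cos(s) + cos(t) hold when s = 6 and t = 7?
Substituting s = 6, t = 7:

LHS = cos(6 + 7) = cos(13) ≈ 0.9074
RHS = cos(6) + cos(7) ≈ 1.714

LHS ≠ RHS, so the equation does not hold at this point.

Answer: Fails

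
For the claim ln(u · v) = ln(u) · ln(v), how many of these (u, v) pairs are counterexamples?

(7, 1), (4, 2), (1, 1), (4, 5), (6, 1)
Testing each pair:
(7, 1): LHS = ln(7) ≈ 1.946, RHS = 0 → counterexample
(4, 2): LHS = ln(8) ≈ 2.079, RHS = ln(2)·ln(4) ≈ 0.9609 → counterexample
(1, 1): LHS = 0, RHS = 0 → satisfies claim
(4, 5): LHS = ln(20) ≈ 2.996, RHS = ln(4)·ln(5) ≈ 2.231 → counterexample
(6, 1): LHS = ln(6) ≈ 1.792, RHS = 0 → counterexample

That makes 4 counterexamples.

Answer: 4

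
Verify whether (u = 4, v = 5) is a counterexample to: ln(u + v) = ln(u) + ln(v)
Yes

Substituting u = 4, v = 5:
LHS = ln(4 + 5) = ln(9) ≈ 2.197
RHS = ln(4) + ln(5) ≈ 2.996

Since LHS ≠ RHS, this pair disproves the claim.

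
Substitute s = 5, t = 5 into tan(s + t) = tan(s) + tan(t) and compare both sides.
LHS = tan(5 + 5) = tan(10) ≈ 0.6484
RHS = tan(5) + tan(5) = 2·tan(5) ≈ -6.761

LHS ≠ RHS (they differ by about 7.409), so the equation does not hold here.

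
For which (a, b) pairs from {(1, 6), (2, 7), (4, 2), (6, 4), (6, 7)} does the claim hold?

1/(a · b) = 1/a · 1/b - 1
Testing each pair:
(1, 6): LHS = 1/6, RHS = -5/6 → fails
(2, 7): LHS = 1/14, RHS = -13/14 → fails
(4, 2): LHS = 1/8, RHS = -7/8 → fails
(6, 4): LHS = 1/24, RHS = -23/24 → fails
(6, 7): LHS = 1/42, RHS = -41/42 → fails

No pair satisfies the claim.

Answer: None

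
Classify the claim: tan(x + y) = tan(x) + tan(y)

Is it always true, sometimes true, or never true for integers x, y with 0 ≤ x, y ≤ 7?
Sometimes true

It holds at (x, y) = (0, 0) (both sides equal 0), but fails at (x, y) = (6, 3) (LHS = tan(9) ≈ -0.4523, RHS = tan(6) + tan(3) ≈ -0.4336).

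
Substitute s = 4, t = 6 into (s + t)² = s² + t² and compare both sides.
LHS = (4 + 6)² = 100
RHS = 4² + 6² = 52

LHS ≠ RHS, so the equation does not hold here.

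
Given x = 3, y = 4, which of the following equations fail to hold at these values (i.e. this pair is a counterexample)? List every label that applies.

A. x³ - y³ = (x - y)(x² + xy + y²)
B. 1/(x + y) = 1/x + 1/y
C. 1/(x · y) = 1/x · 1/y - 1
B, C

Evaluating each claim at the given values:
A. LHS = -37, RHS = -37 → holds here (LHS = RHS)
B. LHS = 1/7, RHS = 7/12 → fails here (LHS ≠ RHS)
C. LHS = 1/12, RHS = -11/12 → fails here (LHS ≠ RHS)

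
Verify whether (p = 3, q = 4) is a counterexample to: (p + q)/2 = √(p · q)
Substituting p = 3, q = 4:
LHS = (3 + 4)/2 = 7/2
RHS = √(3 · 4) = 2·√(3) ≈ 3.464

Since LHS ≠ RHS, this pair disproves the claim.

Answer: Yes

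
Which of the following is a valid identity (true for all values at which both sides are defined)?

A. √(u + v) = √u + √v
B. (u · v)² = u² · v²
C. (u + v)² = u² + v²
A: fails at (2, 3) — LHS = √(5) ≈ 2.236, RHS = √(2) + √(3) ≈ 3.146.
B: holds — e.g. at (1, 2), both sides equal 4.
C: fails at (2, 5) — LHS = 49, RHS = 29.

Answer: B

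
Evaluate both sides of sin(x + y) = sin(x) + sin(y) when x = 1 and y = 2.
LHS = sin(1 + 2) = sin(3) ≈ 0.1411
RHS = sin(1) + sin(2) ≈ 1.751

LHS ≠ RHS (they differ by about 1.61), so the equation does not hold here.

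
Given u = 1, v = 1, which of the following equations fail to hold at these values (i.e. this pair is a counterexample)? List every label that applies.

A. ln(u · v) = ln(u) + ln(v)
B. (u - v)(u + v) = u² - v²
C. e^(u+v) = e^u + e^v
Evaluating each claim at the given values:
A. LHS = 0, RHS = 0 → holds here (LHS = RHS)
B. LHS = 0, RHS = 0 → holds here (LHS = RHS)
C. LHS = e^2 ≈ 7.389, RHS = 2·e ≈ 5.437 → fails here (LHS ≠ RHS)

Answer: C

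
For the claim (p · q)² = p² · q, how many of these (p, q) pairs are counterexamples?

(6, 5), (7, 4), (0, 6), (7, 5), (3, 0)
3

Testing each pair:
(6, 5): LHS = 900, RHS = 180 → counterexample
(7, 4): LHS = 784, RHS = 196 → counterexample
(0, 6): LHS = 0, RHS = 0 → satisfies claim
(7, 5): LHS = 1225, RHS = 245 → counterexample
(3, 0): LHS = 0, RHS = 0 → satisfies claim

That makes 3 counterexamples.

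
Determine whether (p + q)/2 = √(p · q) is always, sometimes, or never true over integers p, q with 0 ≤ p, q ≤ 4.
It holds at (p, q) = (4, 4) (both sides equal 4), but fails at (p, q) = (1, 0) (LHS = 1/2, RHS = 0).

Answer: Sometimes true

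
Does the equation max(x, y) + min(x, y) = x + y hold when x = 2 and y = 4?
Substituting x = 2, y = 4:

LHS = max(2, 4) + min(2, 4) = 6
RHS = 2 + 4 = 6

LHS = RHS, so the equation holds at this point.

Answer: Holds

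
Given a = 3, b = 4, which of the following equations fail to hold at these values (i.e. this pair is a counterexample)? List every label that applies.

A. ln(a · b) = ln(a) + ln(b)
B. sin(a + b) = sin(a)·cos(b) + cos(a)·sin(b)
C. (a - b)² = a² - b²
Evaluating each claim at the given values:
A. LHS = ln(12) ≈ 2.485, RHS = ln(3) + ln(4) ≈ 2.485 → holds here (LHS = RHS)
B. LHS = sin(7) ≈ 0.657, RHS = sin(3)·cos(4) + sin(4)·cos(3) ≈ 0.657 → holds here (LHS = RHS)
C. LHS = 1, RHS = -7 → fails here (LHS ≠ RHS)

Answer: C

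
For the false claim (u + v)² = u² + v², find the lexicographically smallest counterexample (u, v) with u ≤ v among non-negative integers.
Substituting (1, 1) into the claim:
LHS = (1 + 1)² = 4
RHS = 1² + 1² = 2

Since LHS ≠ RHS, this pair disproves the claim, and no lexicographically smaller pair (u ≤ v, non-negative integers) does.

For instance (1, 5) is also a counterexample (LHS = 36, RHS = 26), but it's lexicographically larger.

Answer: (u, v) = (1, 1)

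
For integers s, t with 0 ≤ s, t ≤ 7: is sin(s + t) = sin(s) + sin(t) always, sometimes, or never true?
It holds at (s, t) = (1, 0) (both sides equal sin(1) ≈ 0.8415), but fails at (s, t) = (2, 4) (LHS = sin(6) ≈ -0.2794, RHS = sin(4) + sin(2) ≈ 0.1525).

Answer: Sometimes true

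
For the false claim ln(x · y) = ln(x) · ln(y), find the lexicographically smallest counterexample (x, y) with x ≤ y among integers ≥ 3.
Substituting (3, 3) into the claim:
LHS = ln(3 · 3) = ln(9) ≈ 2.197
RHS = ln(3) · ln(3) = ln(3)² ≈ 1.207

Since LHS ≠ RHS, this pair disproves the claim, and no lexicographically smaller pair (x ≤ y, integers ≥ 3) does.

For instance (6, 9) is also a counterexample (LHS = ln(54) ≈ 3.989, RHS = ln(6)·ln(9) ≈ 3.937), but it's lexicographically larger.

Answer: (x, y) = (3, 3)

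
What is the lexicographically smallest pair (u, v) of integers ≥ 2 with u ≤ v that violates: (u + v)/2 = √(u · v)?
At (2, 2): both sides equal 2, so it holds there.

Substituting (2, 3) into the claim:
LHS = (2 + 3)/2 = 5/2
RHS = √(2 · 3) = √(6) ≈ 2.449

Since LHS ≠ RHS, this pair disproves the claim, and no lexicographically smaller pair (u ≤ v, integers ≥ 2) does.

For instance (2, 5) is also a counterexample (LHS = 7/2, RHS = √(10) ≈ 3.162), but it's lexicographically larger.

Answer: (u, v) = (2, 3)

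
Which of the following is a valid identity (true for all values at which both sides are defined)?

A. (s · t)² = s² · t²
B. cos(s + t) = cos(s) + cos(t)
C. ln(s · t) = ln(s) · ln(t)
A: holds — e.g. at (1, 2), both sides equal 4.
B: fails at (4, 6) — LHS = cos(10) ≈ -0.8391, RHS = cos(4) + cos(6) ≈ 0.3065.
C: fails at (1, 2) — LHS = ln(2) ≈ 0.6931, RHS = 0.

Answer: A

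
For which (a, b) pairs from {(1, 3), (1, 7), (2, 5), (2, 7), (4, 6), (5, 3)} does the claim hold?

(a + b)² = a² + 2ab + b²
All pairs

Testing each pair:
(1, 3): LHS = 16, RHS = 16 → holds
(1, 7): LHS = 64, RHS = 64 → holds
(2, 5): LHS = 49, RHS = 49 → holds
(2, 7): LHS = 81, RHS = 81 → holds
(4, 6): LHS = 100, RHS = 100 → holds
(5, 3): LHS = 64, RHS = 64 → holds

Every pair satisfies the claim.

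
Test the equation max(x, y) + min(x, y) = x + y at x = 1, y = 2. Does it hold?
Substituting x = 1, y = 2:

LHS = max(1, 2) + min(1, 2) = 3
RHS = 1 + 2 = 3

LHS = RHS, so the equation holds at this point.

Answer: Holds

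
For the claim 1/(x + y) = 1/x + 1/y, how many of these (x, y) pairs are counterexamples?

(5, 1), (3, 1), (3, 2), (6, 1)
Testing each pair:
(5, 1): LHS = 1/6, RHS = 6/5 → counterexample
(3, 1): LHS = 1/4, RHS = 4/3 → counterexample
(3, 2): LHS = 1/5, RHS = 5/6 → counterexample
(6, 1): LHS = 1/7, RHS = 7/6 → counterexample

That makes 4 counterexamples.

Answer: 4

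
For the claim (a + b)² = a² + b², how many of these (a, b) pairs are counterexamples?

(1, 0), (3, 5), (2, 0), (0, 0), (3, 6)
Testing each pair:
(1, 0): LHS = 1, RHS = 1 → satisfies claim
(3, 5): LHS = 64, RHS = 34 → counterexample
(2, 0): LHS = 4, RHS = 4 → satisfies claim
(0, 0): LHS = 0, RHS = 0 → satisfies claim
(3, 6): LHS = 81, RHS = 45 → counterexample

That makes 2 counterexamples.

Answer: 2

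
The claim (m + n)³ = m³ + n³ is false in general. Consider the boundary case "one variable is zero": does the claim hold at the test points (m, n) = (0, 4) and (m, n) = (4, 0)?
Yes, holds at both test points

At (0, 4): LHS = 64, RHS = 64 → equal
At (4, 0): LHS = 64, RHS = 64 → equal

So the claim does hold at both of these boundary points, even though it is not an identity.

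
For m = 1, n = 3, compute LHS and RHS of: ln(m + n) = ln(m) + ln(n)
LHS = ln(1 + 3) = ln(4) ≈ 1.386
RHS = ln(1) + ln(3) = ln(3) ≈ 1.099

LHS ≠ RHS (they differ by about 0.2877), so the equation does not hold here.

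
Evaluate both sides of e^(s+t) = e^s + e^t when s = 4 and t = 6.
LHS = e^(4+6) = e^10 ≈ 22026.5
RHS = e^4 + e^6 ≈ 458

LHS ≠ RHS (they differ by about 21568.4), so the equation does not hold here.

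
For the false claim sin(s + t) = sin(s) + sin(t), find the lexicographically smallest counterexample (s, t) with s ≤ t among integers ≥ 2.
(s, t) = (2, 2)

Substituting (2, 2) into the claim:
LHS = sin(2 + 2) = sin(4) ≈ -0.7568
RHS = sin(2) + sin(2) = 2·sin(2) ≈ 1.819

Since LHS ≠ RHS, this pair disproves the claim, and no lexicographically smaller pair (s ≤ t, integers ≥ 2) does.

For instance (3, 3) is also a counterexample (LHS = sin(6) ≈ -0.2794, RHS = 2·sin(3) ≈ 0.2822), but it's lexicographically larger.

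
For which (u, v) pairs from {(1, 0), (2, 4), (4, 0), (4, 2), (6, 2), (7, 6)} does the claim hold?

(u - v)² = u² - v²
Testing each pair:
(1, 0): LHS = 1, RHS = 1 → holds
(2, 4): LHS = 4, RHS = -12 → fails
(4, 0): LHS = 16, RHS = 16 → holds
(4, 2): LHS = 4, RHS = 12 → fails
(6, 2): LHS = 16, RHS = 32 → fails
(7, 6): LHS = 1, RHS = 13 → fails

2 of 6 pairs satisfy the claim.

Answer: (1, 0), (4, 0)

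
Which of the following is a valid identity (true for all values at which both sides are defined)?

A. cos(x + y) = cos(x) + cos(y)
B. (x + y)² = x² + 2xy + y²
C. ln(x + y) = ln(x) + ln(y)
A: fails at (3, 7) — LHS = cos(10) ≈ -0.8391, RHS = cos(3) + cos(7) ≈ -0.2361.
B: holds — e.g. at (4, 5), both sides equal 81.
C: fails at (4, 5) — LHS = ln(9) ≈ 2.197, RHS = ln(4) + ln(5) ≈ 2.996.

Answer: B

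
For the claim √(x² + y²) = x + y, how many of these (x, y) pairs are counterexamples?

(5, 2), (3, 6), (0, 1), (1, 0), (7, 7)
Testing each pair:
(5, 2): LHS = √(29) ≈ 5.385, RHS = 7 → counterexample
(3, 6): LHS = 3·√(5) ≈ 6.708, RHS = 9 → counterexample
(0, 1): LHS = 1, RHS = 1 → satisfies claim
(1, 0): LHS = 1, RHS = 1 → satisfies claim
(7, 7): LHS = 7·√(2) ≈ 9.899, RHS = 14 → counterexample

That makes 3 counterexamples.

Answer: 3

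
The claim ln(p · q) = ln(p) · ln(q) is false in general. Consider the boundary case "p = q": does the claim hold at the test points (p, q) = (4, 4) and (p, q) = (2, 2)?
At (4, 4): LHS = ln(16) ≈ 2.773 ≠ RHS = ln(4)² ≈ 1.922
At (2, 2): LHS = ln(4) ≈ 1.386 ≠ RHS = ln(2)² ≈ 0.4805

Answer: No, fails at both test points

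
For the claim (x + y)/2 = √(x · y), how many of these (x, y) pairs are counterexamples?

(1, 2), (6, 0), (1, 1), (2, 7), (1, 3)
Testing each pair:
(1, 2): LHS = 3/2, RHS = √(2) ≈ 1.414 → counterexample
(6, 0): LHS = 3, RHS = 0 → counterexample
(1, 1): LHS = 1, RHS = 1 → satisfies claim
(2, 7): LHS = 9/2, RHS = √(14) ≈ 3.742 → counterexample
(1, 3): LHS = 2, RHS = √(3) ≈ 1.732 → counterexample

That makes 4 counterexamples.

Answer: 4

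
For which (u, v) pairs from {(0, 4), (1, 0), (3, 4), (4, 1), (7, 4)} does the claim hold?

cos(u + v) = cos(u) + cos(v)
None

Testing each pair:
(0, 4): LHS = cos(4) ≈ -0.6536, RHS = cos(4) + 1 ≈ 0.3464 → fails
(1, 0): LHS = cos(1) ≈ 0.5403, RHS = cos(1) + 1 ≈ 1.54 → fails
(3, 4): LHS = cos(7) ≈ 0.7539, RHS = cos(3) + cos(4) ≈ -1.644 → fails
(4, 1): LHS = cos(5) ≈ 0.2837, RHS = cos(4) + cos(1) ≈ -0.1133 → fails
(7, 4): LHS = cos(11) ≈ 0.004426, RHS = cos(4) + cos(7) ≈ 0.1003 → fails

No pair satisfies the claim.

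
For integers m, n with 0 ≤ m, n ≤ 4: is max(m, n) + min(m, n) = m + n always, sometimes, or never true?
The identity holds for every pair in the range. For instance at (m, n) = (2, 3): both sides equal 5.

Answer: Always true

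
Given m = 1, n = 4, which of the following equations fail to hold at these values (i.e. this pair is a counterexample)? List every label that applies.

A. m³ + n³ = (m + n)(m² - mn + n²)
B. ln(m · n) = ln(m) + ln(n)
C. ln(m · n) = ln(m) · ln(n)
Evaluating each claim at the given values:
A. LHS = 65, RHS = 65 → holds here (LHS = RHS)
B. LHS = ln(4) ≈ 1.386, RHS = ln(4) ≈ 1.386 → holds here (LHS = RHS)
C. LHS = ln(4) ≈ 1.386, RHS = 0 → fails here (LHS ≠ RHS)

Answer: C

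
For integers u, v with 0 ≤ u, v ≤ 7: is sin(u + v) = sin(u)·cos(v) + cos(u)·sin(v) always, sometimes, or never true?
The identity holds for every pair in the range. For instance at (u, v) = (2, 6): both sides equal sin(8) ≈ 0.9894.

Answer: Always true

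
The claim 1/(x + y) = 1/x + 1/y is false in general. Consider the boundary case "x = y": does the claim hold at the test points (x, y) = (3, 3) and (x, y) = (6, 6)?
At (3, 3): LHS = 1/6 ≠ RHS = 2/3
At (6, 6): LHS = 1/12 ≠ RHS = 1/3

Answer: No, fails at both test points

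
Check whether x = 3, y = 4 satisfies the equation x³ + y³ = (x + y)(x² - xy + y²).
Holds

Substituting x = 3, y = 4:

LHS = 3³ + 4³ = 91
RHS = (3 + 4)(3² - 3·4 + 4²) = 91

LHS = RHS, so the equation holds at this point.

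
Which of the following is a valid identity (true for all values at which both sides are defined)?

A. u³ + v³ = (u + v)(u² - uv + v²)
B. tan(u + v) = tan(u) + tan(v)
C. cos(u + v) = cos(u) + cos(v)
A

A: holds — e.g. at (1, 5), both sides equal 126.
B: fails at (2, 3) — LHS = tan(5) ≈ -3.381, RHS = tan(2) + tan(3) ≈ -2.328.
C: fails at (0, 1) — LHS = cos(1) ≈ 0.5403, RHS = cos(1) + 1 ≈ 1.54.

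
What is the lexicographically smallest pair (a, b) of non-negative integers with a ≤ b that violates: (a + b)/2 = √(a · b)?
Substituting (0, 1) into the claim:
LHS = (0 + 1)/2 = 1/2
RHS = √(0 · 1) = 0

Since LHS ≠ RHS, this pair disproves the claim, and no lexicographically smaller pair (a ≤ b, non-negative integers) does.

For instance (6, 7) is also a counterexample (LHS = 13/2, RHS = √(42) ≈ 6.481), but it's lexicographically larger.

Answer: (a, b) = (0, 1)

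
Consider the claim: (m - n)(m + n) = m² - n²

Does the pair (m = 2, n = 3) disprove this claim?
No

Substituting m = 2, n = 3:
LHS = (2 - 3)(2 + 3) = -5
RHS = 2² - 3² = -5

The sides agree, so this pair does not disprove the claim.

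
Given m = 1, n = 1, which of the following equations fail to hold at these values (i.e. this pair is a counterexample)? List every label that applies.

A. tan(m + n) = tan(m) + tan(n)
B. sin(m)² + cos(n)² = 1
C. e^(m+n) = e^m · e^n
A

Evaluating each claim at the given values:
A. LHS = tan(2) ≈ -2.185, RHS = 2·tan(1) ≈ 3.115 → fails here (LHS ≠ RHS)
B. LHS = cos(1)² + sin(1)² = 1, RHS = 1 → holds here (LHS = RHS)
C. LHS = e^2 ≈ 7.389, RHS = e^2 ≈ 7.389 → holds here (LHS = RHS)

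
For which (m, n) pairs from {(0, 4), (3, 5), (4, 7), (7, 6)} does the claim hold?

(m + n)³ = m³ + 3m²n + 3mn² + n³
Testing each pair:
(0, 4): LHS = 64, RHS = 64 → holds
(3, 5): LHS = 512, RHS = 512 → holds
(4, 7): LHS = 1331, RHS = 1331 → holds
(7, 6): LHS = 2197, RHS = 2197 → holds

Every pair satisfies the claim.

Answer: All pairs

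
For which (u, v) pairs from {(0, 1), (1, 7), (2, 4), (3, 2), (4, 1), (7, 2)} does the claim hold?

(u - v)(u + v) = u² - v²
All pairs

Testing each pair:
(0, 1): LHS = -1, RHS = -1 → holds
(1, 7): LHS = -48, RHS = -48 → holds
(2, 4): LHS = -12, RHS = -12 → holds
(3, 2): LHS = 5, RHS = 5 → holds
(4, 1): LHS = 15, RHS = 15 → holds
(7, 2): LHS = 45, RHS = 45 → holds

Every pair satisfies the claim.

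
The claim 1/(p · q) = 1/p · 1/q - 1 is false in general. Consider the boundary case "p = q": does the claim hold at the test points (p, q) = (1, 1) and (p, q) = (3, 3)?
At (1, 1): LHS = 1 ≠ RHS = 0
At (3, 3): LHS = 1/9 ≠ RHS = -8/9

Answer: No, fails at both test points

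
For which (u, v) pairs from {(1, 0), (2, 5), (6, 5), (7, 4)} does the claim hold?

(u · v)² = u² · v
(1, 0)

Testing each pair:
(1, 0): LHS = 0, RHS = 0 → holds
(2, 5): LHS = 100, RHS = 20 → fails
(6, 5): LHS = 900, RHS = 180 → fails
(7, 4): LHS = 784, RHS = 196 → fails

1 of 4 pairs satisfies the claim.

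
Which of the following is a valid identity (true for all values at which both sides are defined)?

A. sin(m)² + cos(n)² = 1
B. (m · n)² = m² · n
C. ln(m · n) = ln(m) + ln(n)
C

A: fails at (6, 7) — LHS = sin(6)² + cos(7)² ≈ 0.6464, RHS = 1.
B: fails at (4, 4) — LHS = 256, RHS = 64.
C: holds — e.g. at (2, 2), both sides equal ln(4) ≈ 1.386.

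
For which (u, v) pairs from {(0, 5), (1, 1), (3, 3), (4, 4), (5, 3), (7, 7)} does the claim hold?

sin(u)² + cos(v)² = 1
Testing each pair:
(0, 5): LHS = cos(5)² ≈ 0.08046, RHS = 1 → fails
(1, 1): LHS = cos(1)² + sin(1)² = 1, RHS = 1 → holds
(3, 3): LHS = sin(3)² + cos(3)² = 1, RHS = 1 → holds
(4, 4): LHS = cos(4)² + sin(4)² = 1, RHS = 1 → holds
(5, 3): LHS = sin(5)² + cos(3)² ≈ 1.9, RHS = 1 → fails
(7, 7): LHS = sin(7)² + cos(7)² = 1, RHS = 1 → holds

4 of 6 pairs satisfy the claim.

Answer: (1, 1), (3, 3), (4, 4), (7, 7)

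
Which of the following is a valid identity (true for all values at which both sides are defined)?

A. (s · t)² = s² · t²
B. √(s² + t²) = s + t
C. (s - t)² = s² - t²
A

A: holds — e.g. at (2, 3), both sides equal 36.
B: fails at (1, 1) — LHS = √(2) ≈ 1.414, RHS = 2.
C: fails at (1, 2) — LHS = 1, RHS = -3.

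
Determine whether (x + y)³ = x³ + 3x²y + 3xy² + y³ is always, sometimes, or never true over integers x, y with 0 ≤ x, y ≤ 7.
The identity holds for every pair in the range. For instance at (x, y) = (4, 7): both sides equal 1331.

Answer: Always true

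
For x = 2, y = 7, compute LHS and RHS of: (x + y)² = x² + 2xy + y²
LHS = (2 + 7)² = 81
RHS = 2² + 2·2·7 + 7² = 81

LHS = RHS: the two sides agree.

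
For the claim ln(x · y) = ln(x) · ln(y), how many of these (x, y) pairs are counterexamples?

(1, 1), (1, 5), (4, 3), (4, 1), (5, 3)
Testing each pair:
(1, 1): LHS = 0, RHS = 0 → satisfies claim
(1, 5): LHS = ln(5) ≈ 1.609, RHS = 0 → counterexample
(4, 3): LHS = ln(12) ≈ 2.485, RHS = ln(3)·ln(4) ≈ 1.523 → counterexample
(4, 1): LHS = ln(4) ≈ 1.386, RHS = 0 → counterexample
(5, 3): LHS = ln(15) ≈ 2.708, RHS = ln(3)·ln(5) ≈ 1.768 → counterexample

That makes 4 counterexamples.

Answer: 4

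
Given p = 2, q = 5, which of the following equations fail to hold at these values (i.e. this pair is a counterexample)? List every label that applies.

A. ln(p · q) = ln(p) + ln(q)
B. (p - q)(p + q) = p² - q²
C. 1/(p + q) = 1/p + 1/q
Evaluating each claim at the given values:
A. LHS = ln(10) ≈ 2.303, RHS = ln(2) + ln(5) ≈ 2.303 → holds here (LHS = RHS)
B. LHS = -21, RHS = -21 → holds here (LHS = RHS)
C. LHS = 1/7, RHS = 7/10 → fails here (LHS ≠ RHS)

Answer: C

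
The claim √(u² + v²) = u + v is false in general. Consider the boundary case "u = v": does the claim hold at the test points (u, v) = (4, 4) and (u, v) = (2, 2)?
No, fails at both test points

At (4, 4): LHS = 4·√(2) ≈ 5.657 ≠ RHS = 8
At (2, 2): LHS = 2·√(2) ≈ 2.828 ≠ RHS = 4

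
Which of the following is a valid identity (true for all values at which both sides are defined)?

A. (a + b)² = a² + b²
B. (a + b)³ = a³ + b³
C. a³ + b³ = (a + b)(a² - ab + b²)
A: fails at (3, 3) — LHS = 36, RHS = 18.
B: fails at (1, 2) — LHS = 27, RHS = 9.
C: holds — e.g. at (1, 5), both sides equal 126.

Answer: C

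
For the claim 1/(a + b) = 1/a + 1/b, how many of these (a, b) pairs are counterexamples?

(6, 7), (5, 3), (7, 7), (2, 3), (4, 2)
5

Testing each pair:
(6, 7): LHS = 1/13, RHS = 13/42 → counterexample
(5, 3): LHS = 1/8, RHS = 8/15 → counterexample
(7, 7): LHS = 1/14, RHS = 2/7 → counterexample
(2, 3): LHS = 1/5, RHS = 5/6 → counterexample
(4, 2): LHS = 1/6, RHS = 3/4 → counterexample

That makes 5 counterexamples.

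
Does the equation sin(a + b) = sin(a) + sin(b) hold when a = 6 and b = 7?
Substituting a = 6, b = 7:

LHS = sin(6 + 7) = sin(13) ≈ 0.4202
RHS = sin(6) + sin(7) ≈ 0.3776

LHS ≠ RHS, so the equation does not hold at this point.

Answer: Fails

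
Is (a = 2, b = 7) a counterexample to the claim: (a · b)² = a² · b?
Substituting a = 2, b = 7:
LHS = (2 · 7)² = 196
RHS = 2² · 7 = 28

Since LHS ≠ RHS, this pair disproves the claim.

Answer: Yes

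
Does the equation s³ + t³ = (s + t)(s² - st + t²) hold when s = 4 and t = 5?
Substituting s = 4, t = 5:

LHS = 4³ + 5³ = 189
RHS = (4 + 5)(4² - 4·5 + 5²) = 189

LHS = RHS, so the equation holds at this point.

Answer: Holds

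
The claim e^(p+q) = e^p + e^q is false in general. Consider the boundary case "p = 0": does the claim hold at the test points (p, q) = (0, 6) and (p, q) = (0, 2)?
At (0, 6): LHS = e^6 ≈ 403.4 ≠ RHS = 1 + e^6 ≈ 404.4
At (0, 2): LHS = e^2 ≈ 7.389 ≠ RHS = 1 + e^2 ≈ 8.389

Answer: No, fails at both test points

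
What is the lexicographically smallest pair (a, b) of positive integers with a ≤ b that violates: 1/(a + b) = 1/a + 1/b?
Substituting (1, 1) into the claim:
LHS = 1/(1 + 1) = 1/2
RHS = 1/1 + 1/1 = 2

Since LHS ≠ RHS, this pair disproves the claim, and no lexicographically smaller pair (a ≤ b, positive integers) does.

For instance (1, 7) is also a counterexample (LHS = 1/8, RHS = 8/7), but it's lexicographically larger.

Answer: (a, b) = (1, 1)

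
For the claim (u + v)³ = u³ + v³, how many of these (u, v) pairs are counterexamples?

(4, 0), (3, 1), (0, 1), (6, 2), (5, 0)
2

Testing each pair:
(4, 0): LHS = 64, RHS = 64 → satisfies claim
(3, 1): LHS = 64, RHS = 28 → counterexample
(0, 1): LHS = 1, RHS = 1 → satisfies claim
(6, 2): LHS = 512, RHS = 224 → counterexample
(5, 0): LHS = 125, RHS = 125 → satisfies claim

That makes 2 counterexamples.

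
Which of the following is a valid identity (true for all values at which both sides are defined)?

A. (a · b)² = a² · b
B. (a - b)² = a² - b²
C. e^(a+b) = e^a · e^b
C

A: fails at (6, 7) — LHS = 1764, RHS = 252.
B: fails at (6, 7) — LHS = 1, RHS = -13.
C: holds — e.g. at (1, 2), both sides equal e^3 ≈ 20.09.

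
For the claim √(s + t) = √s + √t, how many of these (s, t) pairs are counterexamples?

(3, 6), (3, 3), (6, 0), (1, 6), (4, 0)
3

Testing each pair:
(3, 6): LHS = 3, RHS = √(3) + √(6) ≈ 4.182 → counterexample
(3, 3): LHS = √(6) ≈ 2.449, RHS = 2·√(3) ≈ 3.464 → counterexample
(6, 0): LHS = √(6) ≈ 2.449, RHS = √(6) ≈ 2.449 → satisfies claim
(1, 6): LHS = √(7) ≈ 2.646, RHS = 1 + √(6) ≈ 3.449 → counterexample
(4, 0): LHS = 2, RHS = 2 → satisfies claim

That makes 3 counterexamples.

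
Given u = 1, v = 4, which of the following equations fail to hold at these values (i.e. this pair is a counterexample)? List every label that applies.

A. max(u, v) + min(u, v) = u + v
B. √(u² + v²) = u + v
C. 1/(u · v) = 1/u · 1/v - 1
Evaluating each claim at the given values:
A. LHS = 5, RHS = 5 → holds here (LHS = RHS)
B. LHS = √(17) ≈ 4.123, RHS = 5 → fails here (LHS ≠ RHS)
C. LHS = 1/4, RHS = -3/4 → fails here (LHS ≠ RHS)

Answer: B, C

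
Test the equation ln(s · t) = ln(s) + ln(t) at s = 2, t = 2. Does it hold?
Substituting s = 2, t = 2:

LHS = ln(2 · 2) = ln(4) ≈ 1.386
RHS = ln(2) + ln(2) = 2·ln(2) ≈ 1.386

LHS = RHS, so the equation holds at this point.

Answer: Holds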